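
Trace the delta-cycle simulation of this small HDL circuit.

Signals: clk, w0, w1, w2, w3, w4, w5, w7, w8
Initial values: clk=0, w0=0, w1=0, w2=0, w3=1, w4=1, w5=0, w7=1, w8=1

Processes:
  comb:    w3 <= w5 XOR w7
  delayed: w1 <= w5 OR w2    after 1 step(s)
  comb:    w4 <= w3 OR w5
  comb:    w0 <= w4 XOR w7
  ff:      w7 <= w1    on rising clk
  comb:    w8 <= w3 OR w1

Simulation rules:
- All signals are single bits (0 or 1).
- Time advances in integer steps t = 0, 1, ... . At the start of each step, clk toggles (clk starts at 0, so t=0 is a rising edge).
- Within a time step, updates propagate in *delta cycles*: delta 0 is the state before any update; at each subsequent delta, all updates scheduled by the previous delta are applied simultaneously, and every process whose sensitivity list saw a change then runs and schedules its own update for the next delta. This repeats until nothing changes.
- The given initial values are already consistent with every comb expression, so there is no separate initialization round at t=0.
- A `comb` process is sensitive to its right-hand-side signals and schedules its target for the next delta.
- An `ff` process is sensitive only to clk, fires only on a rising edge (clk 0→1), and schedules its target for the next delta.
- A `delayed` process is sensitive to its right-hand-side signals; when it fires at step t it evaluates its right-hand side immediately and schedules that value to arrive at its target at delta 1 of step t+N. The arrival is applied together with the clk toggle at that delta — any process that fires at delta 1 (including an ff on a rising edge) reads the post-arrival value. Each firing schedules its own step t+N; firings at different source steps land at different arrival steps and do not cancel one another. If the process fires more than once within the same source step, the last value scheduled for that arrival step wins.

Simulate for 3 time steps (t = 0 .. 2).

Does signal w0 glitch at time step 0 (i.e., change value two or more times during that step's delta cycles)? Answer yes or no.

yes

[bits: w5,clk,w3,w1,w7,w4,w2,w8,w0]
t=0: Δ0=001011010 Δ1=011011010 Δ2=011001010 Δ3=010001011 Δ4=010000001 Δ5=010000000 | 5Δ
t=1: Δ0=010000000 Δ1=000000000 | 1Δ
t=2: Δ0=000000000 Δ1=010000000 | 1Δ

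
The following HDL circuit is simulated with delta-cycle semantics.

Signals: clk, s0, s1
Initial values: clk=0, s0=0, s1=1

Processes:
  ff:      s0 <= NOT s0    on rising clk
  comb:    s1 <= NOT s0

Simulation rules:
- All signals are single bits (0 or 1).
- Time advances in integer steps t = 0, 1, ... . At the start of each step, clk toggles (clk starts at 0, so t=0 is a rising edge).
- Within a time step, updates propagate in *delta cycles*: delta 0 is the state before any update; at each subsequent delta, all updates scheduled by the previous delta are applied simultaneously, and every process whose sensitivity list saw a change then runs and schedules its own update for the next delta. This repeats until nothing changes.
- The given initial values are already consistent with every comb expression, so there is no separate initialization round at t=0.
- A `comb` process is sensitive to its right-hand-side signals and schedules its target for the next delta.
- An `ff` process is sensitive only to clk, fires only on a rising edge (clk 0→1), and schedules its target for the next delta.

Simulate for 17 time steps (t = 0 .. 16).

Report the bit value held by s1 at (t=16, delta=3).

0

[bits: clk,s0,s1]
t=0: Δ0=001 Δ1=101 Δ2=111 Δ3=110 | 3Δ
t=1: Δ0=110 Δ1=010 | 1Δ
t=2: Δ0=010 Δ1=110 Δ2=100 Δ3=101 | 3Δ
t=3: Δ0=101 Δ1=001 | 1Δ
t=4: Δ0=001 Δ1=101 Δ2=111 Δ3=110 | 3Δ
t=5: Δ0=110 Δ1=010 | 1Δ
t=6: Δ0=010 Δ1=110 Δ2=100 Δ3=101 | 3Δ
t=7: Δ0=101 Δ1=001 | 1Δ
t=8: Δ0=001 Δ1=101 Δ2=111 Δ3=110 | 3Δ
t=9: Δ0=110 Δ1=010 | 1Δ
t=10: Δ0=010 Δ1=110 Δ2=100 Δ3=101 | 3Δ
t=11: Δ0=101 Δ1=001 | 1Δ
t=12: Δ0=001 Δ1=101 Δ2=111 Δ3=110 | 3Δ
t=13: Δ0=110 Δ1=010 | 1Δ
t=14: Δ0=010 Δ1=110 Δ2=100 Δ3=101 | 3Δ
t=15: Δ0=101 Δ1=001 | 1Δ
t=16: Δ0=001 Δ1=101 Δ2=111 Δ3=110 | 3Δ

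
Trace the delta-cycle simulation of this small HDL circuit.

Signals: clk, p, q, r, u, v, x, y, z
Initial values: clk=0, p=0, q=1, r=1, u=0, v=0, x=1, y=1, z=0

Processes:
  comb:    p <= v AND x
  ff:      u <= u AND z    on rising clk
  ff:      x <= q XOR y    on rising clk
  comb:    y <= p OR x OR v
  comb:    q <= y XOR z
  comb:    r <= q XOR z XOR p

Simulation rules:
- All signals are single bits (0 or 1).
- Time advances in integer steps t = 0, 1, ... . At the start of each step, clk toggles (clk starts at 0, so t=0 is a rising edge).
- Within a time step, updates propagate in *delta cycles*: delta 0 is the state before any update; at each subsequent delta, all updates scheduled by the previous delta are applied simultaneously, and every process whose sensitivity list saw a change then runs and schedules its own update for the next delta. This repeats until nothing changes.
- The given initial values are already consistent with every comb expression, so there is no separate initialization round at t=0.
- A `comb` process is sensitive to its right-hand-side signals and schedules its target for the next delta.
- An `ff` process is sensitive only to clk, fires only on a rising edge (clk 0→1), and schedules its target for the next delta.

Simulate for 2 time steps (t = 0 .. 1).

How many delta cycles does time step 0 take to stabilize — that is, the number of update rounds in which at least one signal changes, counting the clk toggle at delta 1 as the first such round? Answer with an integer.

5

t0.Δ0 p=0 q=1 z=0 x=1 y=1 v=0 clk=0 r=1 u=0
t0.Δ1 p=0 q=1 z=0 x=1 y=1 v=0 clk=1 r=1 u=0
t0.Δ2 p=0 q=1 z=0 x=0 y=1 v=0 clk=1 r=1 u=0
t0.Δ3 p=0 q=1 z=0 x=0 y=0 v=0 clk=1 r=1 u=0
t0.Δ4 p=0 q=0 z=0 x=0 y=0 v=0 clk=1 r=1 u=0
t0.Δ5 p=0 q=0 z=0 x=0 y=0 v=0 clk=1 r=0 u=0
t1.Δ0 p=0 q=0 z=0 x=0 y=0 v=0 clk=1 r=0 u=0
t1.Δ1 p=0 q=0 z=0 x=0 y=0 v=0 clk=0 r=0 u=0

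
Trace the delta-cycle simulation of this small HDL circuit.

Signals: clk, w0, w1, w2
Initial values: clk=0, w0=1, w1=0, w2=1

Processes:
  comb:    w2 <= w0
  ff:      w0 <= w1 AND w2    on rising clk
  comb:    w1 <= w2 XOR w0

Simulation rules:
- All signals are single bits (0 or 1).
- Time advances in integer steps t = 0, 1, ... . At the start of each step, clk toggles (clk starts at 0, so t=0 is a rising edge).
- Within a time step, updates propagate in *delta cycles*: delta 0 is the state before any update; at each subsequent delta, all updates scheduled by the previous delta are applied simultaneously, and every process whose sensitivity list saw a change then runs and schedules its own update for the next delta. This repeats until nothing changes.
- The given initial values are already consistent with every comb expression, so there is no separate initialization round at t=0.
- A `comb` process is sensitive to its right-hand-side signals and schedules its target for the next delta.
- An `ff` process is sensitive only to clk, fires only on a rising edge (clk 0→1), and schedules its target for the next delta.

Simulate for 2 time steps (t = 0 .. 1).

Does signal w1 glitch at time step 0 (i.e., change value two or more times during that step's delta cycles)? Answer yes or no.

yes

t0.Δ0 w1=0 clk=0 w2=1 w0=1
t0.Δ1 w1=0 clk=1 w2=1 w0=1
t0.Δ2 w1=0 clk=1 w2=1 w0=0
t0.Δ3 w1=1 clk=1 w2=0 w0=0
t0.Δ4 w1=0 clk=1 w2=0 w0=0
t1.Δ0 w1=0 clk=1 w2=0 w0=0
t1.Δ1 w1=0 clk=0 w2=0 w0=0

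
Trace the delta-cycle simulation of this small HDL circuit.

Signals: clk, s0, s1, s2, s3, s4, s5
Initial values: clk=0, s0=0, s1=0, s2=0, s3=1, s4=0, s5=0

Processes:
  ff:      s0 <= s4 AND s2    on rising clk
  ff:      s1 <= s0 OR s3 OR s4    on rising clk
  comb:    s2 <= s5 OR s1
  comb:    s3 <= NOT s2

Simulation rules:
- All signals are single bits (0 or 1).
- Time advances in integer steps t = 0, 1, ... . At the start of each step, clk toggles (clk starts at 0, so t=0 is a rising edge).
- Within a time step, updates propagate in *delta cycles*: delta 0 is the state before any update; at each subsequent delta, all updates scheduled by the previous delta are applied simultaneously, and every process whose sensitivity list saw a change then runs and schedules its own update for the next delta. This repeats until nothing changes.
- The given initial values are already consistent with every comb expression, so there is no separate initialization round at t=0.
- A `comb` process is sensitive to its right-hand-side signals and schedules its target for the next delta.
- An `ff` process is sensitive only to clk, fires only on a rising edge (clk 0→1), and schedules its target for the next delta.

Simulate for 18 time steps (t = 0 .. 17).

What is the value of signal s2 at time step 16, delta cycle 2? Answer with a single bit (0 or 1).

0

t0.Δ0 s5=0 clk=0 s2=0 s0=0 s1=0 s3=1 s4=0
t0.Δ1 s5=0 clk=1 s2=0 s0=0 s1=0 s3=1 s4=0
t0.Δ2 s5=0 clk=1 s2=0 s0=0 s1=1 s3=1 s4=0
t0.Δ3 s5=0 clk=1 s2=1 s0=0 s1=1 s3=1 s4=0
t0.Δ4 s5=0 clk=1 s2=1 s0=0 s1=1 s3=0 s4=0
t1.Δ0 s5=0 clk=1 s2=1 s0=0 s1=1 s3=0 s4=0
t1.Δ1 s5=0 clk=0 s2=1 s0=0 s1=1 s3=0 s4=0
t2.Δ0 s5=0 clk=0 s2=1 s0=0 s1=1 s3=0 s4=0
t2.Δ1 s5=0 clk=1 s2=1 s0=0 s1=1 s3=0 s4=0
t2.Δ2 s5=0 clk=1 s2=1 s0=0 s1=0 s3=0 s4=0
t2.Δ3 s5=0 clk=1 s2=0 s0=0 s1=0 s3=0 s4=0
t2.Δ4 s5=0 clk=1 s2=0 s0=0 s1=0 s3=1 s4=0
t3.Δ0 s5=0 clk=1 s2=0 s0=0 s1=0 s3=1 s4=0
t3.Δ1 s5=0 clk=0 s2=0 s0=0 s1=0 s3=1 s4=0
t4.Δ0 s5=0 clk=0 s2=0 s0=0 s1=0 s3=1 s4=0
t4.Δ1 s5=0 clk=1 s2=0 s0=0 s1=0 s3=1 s4=0
t4.Δ2 s5=0 clk=1 s2=0 s0=0 s1=1 s3=1 s4=0
t4.Δ3 s5=0 clk=1 s2=1 s0=0 s1=1 s3=1 s4=0
t4.Δ4 s5=0 clk=1 s2=1 s0=0 s1=1 s3=0 s4=0
t5.Δ0 s5=0 clk=1 s2=1 s0=0 s1=1 s3=0 s4=0
t5.Δ1 s5=0 clk=0 s2=1 s0=0 s1=1 s3=0 s4=0
t6.Δ0 s5=0 clk=0 s2=1 s0=0 s1=1 s3=0 s4=0
t6.Δ1 s5=0 clk=1 s2=1 s0=0 s1=1 s3=0 s4=0
t6.Δ2 s5=0 clk=1 s2=1 s0=0 s1=0 s3=0 s4=0
t6.Δ3 s5=0 clk=1 s2=0 s0=0 s1=0 s3=0 s4=0
t6.Δ4 s5=0 clk=1 s2=0 s0=0 s1=0 s3=1 s4=0
t7.Δ0 s5=0 clk=1 s2=0 s0=0 s1=0 s3=1 s4=0
t7.Δ1 s5=0 clk=0 s2=0 s0=0 s1=0 s3=1 s4=0
t8.Δ0 s5=0 clk=0 s2=0 s0=0 s1=0 s3=1 s4=0
t8.Δ1 s5=0 clk=1 s2=0 s0=0 s1=0 s3=1 s4=0
t8.Δ2 s5=0 clk=1 s2=0 s0=0 s1=1 s3=1 s4=0
t8.Δ3 s5=0 clk=1 s2=1 s0=0 s1=1 s3=1 s4=0
t8.Δ4 s5=0 clk=1 s2=1 s0=0 s1=1 s3=0 s4=0
t9.Δ0 s5=0 clk=1 s2=1 s0=0 s1=1 s3=0 s4=0
t9.Δ1 s5=0 clk=0 s2=1 s0=0 s1=1 s3=0 s4=0
t10.Δ0 s5=0 clk=0 s2=1 s0=0 s1=1 s3=0 s4=0
t10.Δ1 s5=0 clk=1 s2=1 s0=0 s1=1 s3=0 s4=0
t10.Δ2 s5=0 clk=1 s2=1 s0=0 s1=0 s3=0 s4=0
t10.Δ3 s5=0 clk=1 s2=0 s0=0 s1=0 s3=0 s4=0
t10.Δ4 s5=0 clk=1 s2=0 s0=0 s1=0 s3=1 s4=0
t11.Δ0 s5=0 clk=1 s2=0 s0=0 s1=0 s3=1 s4=0
t11.Δ1 s5=0 clk=0 s2=0 s0=0 s1=0 s3=1 s4=0
t12.Δ0 s5=0 clk=0 s2=0 s0=0 s1=0 s3=1 s4=0
t12.Δ1 s5=0 clk=1 s2=0 s0=0 s1=0 s3=1 s4=0
t12.Δ2 s5=0 clk=1 s2=0 s0=0 s1=1 s3=1 s4=0
t12.Δ3 s5=0 clk=1 s2=1 s0=0 s1=1 s3=1 s4=0
t12.Δ4 s5=0 clk=1 s2=1 s0=0 s1=1 s3=0 s4=0
t13.Δ0 s5=0 clk=1 s2=1 s0=0 s1=1 s3=0 s4=0
t13.Δ1 s5=0 clk=0 s2=1 s0=0 s1=1 s3=0 s4=0
t14.Δ0 s5=0 clk=0 s2=1 s0=0 s1=1 s3=0 s4=0
t14.Δ1 s5=0 clk=1 s2=1 s0=0 s1=1 s3=0 s4=0
t14.Δ2 s5=0 clk=1 s2=1 s0=0 s1=0 s3=0 s4=0
t14.Δ3 s5=0 clk=1 s2=0 s0=0 s1=0 s3=0 s4=0
t14.Δ4 s5=0 clk=1 s2=0 s0=0 s1=0 s3=1 s4=0
t15.Δ0 s5=0 clk=1 s2=0 s0=0 s1=0 s3=1 s4=0
t15.Δ1 s5=0 clk=0 s2=0 s0=0 s1=0 s3=1 s4=0
t16.Δ0 s5=0 clk=0 s2=0 s0=0 s1=0 s3=1 s4=0
t16.Δ1 s5=0 clk=1 s2=0 s0=0 s1=0 s3=1 s4=0
t16.Δ2 s5=0 clk=1 s2=0 s0=0 s1=1 s3=1 s4=0
t16.Δ3 s5=0 clk=1 s2=1 s0=0 s1=1 s3=1 s4=0
t16.Δ4 s5=0 clk=1 s2=1 s0=0 s1=1 s3=0 s4=0
t17.Δ0 s5=0 clk=1 s2=1 s0=0 s1=1 s3=0 s4=0
t17.Δ1 s5=0 clk=0 s2=1 s0=0 s1=1 s3=0 s4=0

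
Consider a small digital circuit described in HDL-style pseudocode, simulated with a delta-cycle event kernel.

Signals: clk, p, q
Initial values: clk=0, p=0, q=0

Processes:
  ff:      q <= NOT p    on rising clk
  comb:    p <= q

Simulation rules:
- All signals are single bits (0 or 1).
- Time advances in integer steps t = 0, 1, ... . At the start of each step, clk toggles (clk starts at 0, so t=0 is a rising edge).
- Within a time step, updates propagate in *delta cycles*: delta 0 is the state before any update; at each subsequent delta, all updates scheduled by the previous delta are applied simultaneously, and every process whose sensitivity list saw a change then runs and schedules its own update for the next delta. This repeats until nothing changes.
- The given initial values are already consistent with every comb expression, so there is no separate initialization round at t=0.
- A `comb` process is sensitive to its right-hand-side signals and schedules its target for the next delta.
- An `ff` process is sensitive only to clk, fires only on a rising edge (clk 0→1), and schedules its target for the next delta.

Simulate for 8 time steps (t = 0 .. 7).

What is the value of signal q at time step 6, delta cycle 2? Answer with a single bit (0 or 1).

0

t=0 Δ0: clk=0 p=0 q=0
  Δ1: clk:0→1
  Δ2: q:0→1
  Δ3: p:0→1
  (3Δ to stable)
t=1 Δ0: clk=1 p=1 q=1
  Δ1: clk:1→0
  (1Δ to stable)
t=2 Δ0: clk=0 p=1 q=1
  Δ1: clk:0→1
  Δ2: q:1→0
  Δ3: p:1→0
  (3Δ to stable)
t=3 Δ0: clk=1 p=0 q=0
  Δ1: clk:1→0
  (1Δ to stable)
t=4 Δ0: clk=0 p=0 q=0
  Δ1: clk:0→1
  Δ2: q:0→1
  Δ3: p:0→1
  (3Δ to stable)
t=5 Δ0: clk=1 p=1 q=1
  Δ1: clk:1→0
  (1Δ to stable)
t=6 Δ0: clk=0 p=1 q=1
  Δ1: clk:0→1
  Δ2: q:1→0
  Δ3: p:1→0
  (3Δ to stable)
t=7 Δ0: clk=1 p=0 q=0
  Δ1: clk:1→0
  (1Δ to stable)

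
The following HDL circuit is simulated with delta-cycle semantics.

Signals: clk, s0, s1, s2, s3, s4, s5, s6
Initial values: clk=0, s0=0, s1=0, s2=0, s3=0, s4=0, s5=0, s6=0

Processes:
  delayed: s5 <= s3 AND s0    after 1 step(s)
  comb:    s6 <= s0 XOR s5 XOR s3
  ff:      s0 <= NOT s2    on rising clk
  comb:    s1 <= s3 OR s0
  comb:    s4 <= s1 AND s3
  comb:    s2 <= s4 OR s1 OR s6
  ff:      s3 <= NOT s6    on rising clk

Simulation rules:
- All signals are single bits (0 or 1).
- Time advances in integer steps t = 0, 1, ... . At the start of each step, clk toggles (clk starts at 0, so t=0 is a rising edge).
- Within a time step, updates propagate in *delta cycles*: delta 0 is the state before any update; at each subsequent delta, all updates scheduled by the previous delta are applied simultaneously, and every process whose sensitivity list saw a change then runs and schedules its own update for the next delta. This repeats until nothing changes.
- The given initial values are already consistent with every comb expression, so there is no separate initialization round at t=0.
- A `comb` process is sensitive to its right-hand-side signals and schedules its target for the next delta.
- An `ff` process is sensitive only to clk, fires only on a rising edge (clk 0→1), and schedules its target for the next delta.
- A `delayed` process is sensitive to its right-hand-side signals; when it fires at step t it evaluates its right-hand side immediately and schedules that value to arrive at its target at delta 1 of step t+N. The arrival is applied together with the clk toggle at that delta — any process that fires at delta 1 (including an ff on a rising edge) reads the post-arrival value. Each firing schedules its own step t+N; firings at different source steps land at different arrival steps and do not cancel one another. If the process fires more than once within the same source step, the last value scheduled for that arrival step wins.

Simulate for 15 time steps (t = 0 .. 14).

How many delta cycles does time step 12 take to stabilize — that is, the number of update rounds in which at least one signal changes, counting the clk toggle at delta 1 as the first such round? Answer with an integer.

t0.Δ0 clk=0 s6=0 s2=0 s0=0 s3=0 s5=0 s1=0 s4=0
t0.Δ1 clk=1 s6=0 s2=0 s0=0 s3=0 s5=0 s1=0 s4=0
t0.Δ2 clk=1 s6=0 s2=0 s0=1 s3=1 s5=0 s1=0 s4=0
t0.Δ3 clk=1 s6=0 s2=0 s0=1 s3=1 s5=0 s1=1 s4=0
t0.Δ4 clk=1 s6=0 s2=1 s0=1 s3=1 s5=0 s1=1 s4=1
t1.Δ0 clk=1 s6=0 s2=1 s0=1 s3=1 s5=0 s1=1 s4=1
t1.Δ1 clk=0 s6=0 s2=1 s0=1 s3=1 s5=1 s1=1 s4=1
t1.Δ2 clk=0 s6=1 s2=1 s0=1 s3=1 s5=1 s1=1 s4=1
t2.Δ0 clk=0 s6=1 s2=1 s0=1 s3=1 s5=1 s1=1 s4=1
t2.Δ1 clk=1 s6=1 s2=1 s0=1 s3=1 s5=1 s1=1 s4=1
t2.Δ2 clk=1 s6=1 s2=1 s0=0 s3=0 s5=1 s1=1 s4=1
t2.Δ3 clk=1 s6=1 s2=1 s0=0 s3=0 s5=1 s1=0 s4=0
t3.Δ0 clk=1 s6=1 s2=1 s0=0 s3=0 s5=1 s1=0 s4=0
t3.Δ1 clk=0 s6=1 s2=1 s0=0 s3=0 s5=0 s1=0 s4=0
t3.Δ2 clk=0 s6=0 s2=1 s0=0 s3=0 s5=0 s1=0 s4=0
t3.Δ3 clk=0 s6=0 s2=0 s0=0 s3=0 s5=0 s1=0 s4=0
t4.Δ0 clk=0 s6=0 s2=0 s0=0 s3=0 s5=0 s1=0 s4=0
t4.Δ1 clk=1 s6=0 s2=0 s0=0 s3=0 s5=0 s1=0 s4=0
t4.Δ2 clk=1 s6=0 s2=0 s0=1 s3=1 s5=0 s1=0 s4=0
t4.Δ3 clk=1 s6=0 s2=0 s0=1 s3=1 s5=0 s1=1 s4=0
t4.Δ4 clk=1 s6=0 s2=1 s0=1 s3=1 s5=0 s1=1 s4=1
t5.Δ0 clk=1 s6=0 s2=1 s0=1 s3=1 s5=0 s1=1 s4=1
t5.Δ1 clk=0 s6=0 s2=1 s0=1 s3=1 s5=1 s1=1 s4=1
t5.Δ2 clk=0 s6=1 s2=1 s0=1 s3=1 s5=1 s1=1 s4=1
t6.Δ0 clk=0 s6=1 s2=1 s0=1 s3=1 s5=1 s1=1 s4=1
t6.Δ1 clk=1 s6=1 s2=1 s0=1 s3=1 s5=1 s1=1 s4=1
t6.Δ2 clk=1 s6=1 s2=1 s0=0 s3=0 s5=1 s1=1 s4=1
t6.Δ3 clk=1 s6=1 s2=1 s0=0 s3=0 s5=1 s1=0 s4=0
t7.Δ0 clk=1 s6=1 s2=1 s0=0 s3=0 s5=1 s1=0 s4=0
t7.Δ1 clk=0 s6=1 s2=1 s0=0 s3=0 s5=0 s1=0 s4=0
t7.Δ2 clk=0 s6=0 s2=1 s0=0 s3=0 s5=0 s1=0 s4=0
t7.Δ3 clk=0 s6=0 s2=0 s0=0 s3=0 s5=0 s1=0 s4=0
t8.Δ0 clk=0 s6=0 s2=0 s0=0 s3=0 s5=0 s1=0 s4=0
t8.Δ1 clk=1 s6=0 s2=0 s0=0 s3=0 s5=0 s1=0 s4=0
t8.Δ2 clk=1 s6=0 s2=0 s0=1 s3=1 s5=0 s1=0 s4=0
t8.Δ3 clk=1 s6=0 s2=0 s0=1 s3=1 s5=0 s1=1 s4=0
t8.Δ4 clk=1 s6=0 s2=1 s0=1 s3=1 s5=0 s1=1 s4=1
t9.Δ0 clk=1 s6=0 s2=1 s0=1 s3=1 s5=0 s1=1 s4=1
t9.Δ1 clk=0 s6=0 s2=1 s0=1 s3=1 s5=1 s1=1 s4=1
t9.Δ2 clk=0 s6=1 s2=1 s0=1 s3=1 s5=1 s1=1 s4=1
t10.Δ0 clk=0 s6=1 s2=1 s0=1 s3=1 s5=1 s1=1 s4=1
t10.Δ1 clk=1 s6=1 s2=1 s0=1 s3=1 s5=1 s1=1 s4=1
t10.Δ2 clk=1 s6=1 s2=1 s0=0 s3=0 s5=1 s1=1 s4=1
t10.Δ3 clk=1 s6=1 s2=1 s0=0 s3=0 s5=1 s1=0 s4=0
t11.Δ0 clk=1 s6=1 s2=1 s0=0 s3=0 s5=1 s1=0 s4=0
t11.Δ1 clk=0 s6=1 s2=1 s0=0 s3=0 s5=0 s1=0 s4=0
t11.Δ2 clk=0 s6=0 s2=1 s0=0 s3=0 s5=0 s1=0 s4=0
t11.Δ3 clk=0 s6=0 s2=0 s0=0 s3=0 s5=0 s1=0 s4=0
t12.Δ0 clk=0 s6=0 s2=0 s0=0 s3=0 s5=0 s1=0 s4=0
t12.Δ1 clk=1 s6=0 s2=0 s0=0 s3=0 s5=0 s1=0 s4=0
t12.Δ2 clk=1 s6=0 s2=0 s0=1 s3=1 s5=0 s1=0 s4=0
t12.Δ3 clk=1 s6=0 s2=0 s0=1 s3=1 s5=0 s1=1 s4=0
t12.Δ4 clk=1 s6=0 s2=1 s0=1 s3=1 s5=0 s1=1 s4=1
t13.Δ0 clk=1 s6=0 s2=1 s0=1 s3=1 s5=0 s1=1 s4=1
t13.Δ1 clk=0 s6=0 s2=1 s0=1 s3=1 s5=1 s1=1 s4=1
t13.Δ2 clk=0 s6=1 s2=1 s0=1 s3=1 s5=1 s1=1 s4=1
t14.Δ0 clk=0 s6=1 s2=1 s0=1 s3=1 s5=1 s1=1 s4=1
t14.Δ1 clk=1 s6=1 s2=1 s0=1 s3=1 s5=1 s1=1 s4=1
t14.Δ2 clk=1 s6=1 s2=1 s0=0 s3=0 s5=1 s1=1 s4=1
t14.Δ3 clk=1 s6=1 s2=1 s0=0 s3=0 s5=1 s1=0 s4=0

4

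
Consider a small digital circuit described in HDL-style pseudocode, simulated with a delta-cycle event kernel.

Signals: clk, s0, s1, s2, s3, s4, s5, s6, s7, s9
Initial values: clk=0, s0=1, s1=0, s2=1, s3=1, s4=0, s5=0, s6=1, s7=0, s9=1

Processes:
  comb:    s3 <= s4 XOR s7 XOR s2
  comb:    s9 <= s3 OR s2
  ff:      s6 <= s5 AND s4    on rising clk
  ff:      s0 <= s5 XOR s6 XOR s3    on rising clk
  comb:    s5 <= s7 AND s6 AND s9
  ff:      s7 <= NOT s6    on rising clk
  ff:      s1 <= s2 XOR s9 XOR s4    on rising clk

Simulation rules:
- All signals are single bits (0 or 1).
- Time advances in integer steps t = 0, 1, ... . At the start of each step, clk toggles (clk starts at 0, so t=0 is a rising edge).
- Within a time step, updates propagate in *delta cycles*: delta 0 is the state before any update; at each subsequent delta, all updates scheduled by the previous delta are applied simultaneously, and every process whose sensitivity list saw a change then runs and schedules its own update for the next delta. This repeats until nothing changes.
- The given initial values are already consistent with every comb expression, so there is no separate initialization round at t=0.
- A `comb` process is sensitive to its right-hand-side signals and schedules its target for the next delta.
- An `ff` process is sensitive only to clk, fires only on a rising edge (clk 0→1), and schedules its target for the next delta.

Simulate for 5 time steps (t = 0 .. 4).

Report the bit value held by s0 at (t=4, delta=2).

0

t=0 Δ0: s0=1 s9=1 clk=0 s2=1 s4=0 s7=0 s1=0 s6=1 s3=1 s5=0
  Δ1: clk:0→1
  Δ2: s0:1→0, s6:1→0
  (2Δ to stable)
t=1 Δ0: s0=0 s9=1 clk=1 s2=1 s4=0 s7=0 s1=0 s6=0 s3=1 s5=0
  Δ1: clk:1→0
  (1Δ to stable)
t=2 Δ0: s0=0 s9=1 clk=0 s2=1 s4=0 s7=0 s1=0 s6=0 s3=1 s5=0
  Δ1: clk:0→1
  Δ2: s0:0→1, s7:0→1
  Δ3: s3:1→0
  (3Δ to stable)
t=3 Δ0: s0=1 s9=1 clk=1 s2=1 s4=0 s7=1 s1=0 s6=0 s3=0 s5=0
  Δ1: clk:1→0
  (1Δ to stable)
t=4 Δ0: s0=1 s9=1 clk=0 s2=1 s4=0 s7=1 s1=0 s6=0 s3=0 s5=0
  Δ1: clk:0→1
  Δ2: s0:1→0
  (2Δ to stable)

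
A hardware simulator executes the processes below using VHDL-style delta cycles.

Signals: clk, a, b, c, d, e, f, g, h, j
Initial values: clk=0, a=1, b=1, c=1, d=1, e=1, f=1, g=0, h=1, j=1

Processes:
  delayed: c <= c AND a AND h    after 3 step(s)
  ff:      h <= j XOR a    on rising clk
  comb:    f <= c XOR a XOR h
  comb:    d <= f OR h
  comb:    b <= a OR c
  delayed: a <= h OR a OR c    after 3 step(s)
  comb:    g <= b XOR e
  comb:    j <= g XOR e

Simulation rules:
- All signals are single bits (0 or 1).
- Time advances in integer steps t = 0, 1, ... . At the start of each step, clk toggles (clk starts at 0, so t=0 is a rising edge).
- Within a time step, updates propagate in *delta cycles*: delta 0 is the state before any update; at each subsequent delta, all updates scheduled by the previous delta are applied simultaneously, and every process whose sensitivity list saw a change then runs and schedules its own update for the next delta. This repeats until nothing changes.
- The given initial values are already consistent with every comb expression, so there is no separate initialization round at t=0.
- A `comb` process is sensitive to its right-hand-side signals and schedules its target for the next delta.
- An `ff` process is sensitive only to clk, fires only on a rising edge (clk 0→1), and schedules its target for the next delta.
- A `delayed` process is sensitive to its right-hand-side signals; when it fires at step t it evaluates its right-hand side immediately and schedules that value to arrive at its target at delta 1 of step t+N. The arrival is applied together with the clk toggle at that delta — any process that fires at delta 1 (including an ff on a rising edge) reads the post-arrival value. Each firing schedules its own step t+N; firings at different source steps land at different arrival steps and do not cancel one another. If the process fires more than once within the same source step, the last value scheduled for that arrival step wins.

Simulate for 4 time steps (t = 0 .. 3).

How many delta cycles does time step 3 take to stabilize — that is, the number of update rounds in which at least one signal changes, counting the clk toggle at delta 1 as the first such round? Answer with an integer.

t=0 Δ0: a=1 h=1 d=1 g=0 clk=0 c=1 f=1 b=1 e=1 j=1
  Δ1: clk:0→1
  Δ2: h:1→0
  Δ3: f:1→0
  Δ4: d:1→0
  (4Δ to stable)
t=1 Δ0: a=1 h=0 d=0 g=0 clk=1 c=1 f=0 b=1 e=1 j=1
  Δ1: clk:1→0
  (1Δ to stable)
t=2 Δ0: a=1 h=0 d=0 g=0 clk=0 c=1 f=0 b=1 e=1 j=1
  Δ1: clk:0→1
  (1Δ to stable)
t=3 Δ0: a=1 h=0 d=0 g=0 clk=1 c=1 f=0 b=1 e=1 j=1
  Δ1: clk:1→0, c:1→0
  Δ2: f:0→1
  Δ3: d:0→1
  (3Δ to stable)

3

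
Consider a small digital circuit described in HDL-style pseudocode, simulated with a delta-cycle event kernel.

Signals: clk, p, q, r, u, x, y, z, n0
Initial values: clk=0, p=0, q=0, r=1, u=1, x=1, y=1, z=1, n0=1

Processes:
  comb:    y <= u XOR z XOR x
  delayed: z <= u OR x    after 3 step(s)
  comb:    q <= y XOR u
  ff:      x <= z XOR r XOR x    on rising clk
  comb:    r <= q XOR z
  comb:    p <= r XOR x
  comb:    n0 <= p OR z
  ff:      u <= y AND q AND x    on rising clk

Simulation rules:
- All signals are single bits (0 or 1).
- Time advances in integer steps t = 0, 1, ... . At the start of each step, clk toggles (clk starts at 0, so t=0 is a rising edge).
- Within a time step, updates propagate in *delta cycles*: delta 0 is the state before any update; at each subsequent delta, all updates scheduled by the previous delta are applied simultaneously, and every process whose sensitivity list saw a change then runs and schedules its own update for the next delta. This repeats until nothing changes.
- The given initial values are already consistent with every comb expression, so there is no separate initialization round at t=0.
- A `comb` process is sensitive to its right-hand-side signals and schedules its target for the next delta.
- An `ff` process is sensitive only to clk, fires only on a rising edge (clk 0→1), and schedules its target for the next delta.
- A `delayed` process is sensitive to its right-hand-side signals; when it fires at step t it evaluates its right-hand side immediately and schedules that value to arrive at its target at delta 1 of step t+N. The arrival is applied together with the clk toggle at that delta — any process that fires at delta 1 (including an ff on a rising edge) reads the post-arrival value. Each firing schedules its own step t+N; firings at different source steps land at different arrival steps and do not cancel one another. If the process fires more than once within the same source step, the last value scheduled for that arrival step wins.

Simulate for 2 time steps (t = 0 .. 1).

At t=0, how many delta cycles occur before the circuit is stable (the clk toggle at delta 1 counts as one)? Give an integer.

t0.Δ0 q=0 y=1 u=1 p=0 x=1 z=1 clk=0 r=1 n0=1
t0.Δ1 q=0 y=1 u=1 p=0 x=1 z=1 clk=1 r=1 n0=1
t0.Δ2 q=0 y=1 u=0 p=0 x=1 z=1 clk=1 r=1 n0=1
t0.Δ3 q=1 y=0 u=0 p=0 x=1 z=1 clk=1 r=1 n0=1
t0.Δ4 q=0 y=0 u=0 p=0 x=1 z=1 clk=1 r=0 n0=1
t0.Δ5 q=0 y=0 u=0 p=1 x=1 z=1 clk=1 r=1 n0=1
t0.Δ6 q=0 y=0 u=0 p=0 x=1 z=1 clk=1 r=1 n0=1
t1.Δ0 q=0 y=0 u=0 p=0 x=1 z=1 clk=1 r=1 n0=1
t1.Δ1 q=0 y=0 u=0 p=0 x=1 z=1 clk=0 r=1 n0=1

6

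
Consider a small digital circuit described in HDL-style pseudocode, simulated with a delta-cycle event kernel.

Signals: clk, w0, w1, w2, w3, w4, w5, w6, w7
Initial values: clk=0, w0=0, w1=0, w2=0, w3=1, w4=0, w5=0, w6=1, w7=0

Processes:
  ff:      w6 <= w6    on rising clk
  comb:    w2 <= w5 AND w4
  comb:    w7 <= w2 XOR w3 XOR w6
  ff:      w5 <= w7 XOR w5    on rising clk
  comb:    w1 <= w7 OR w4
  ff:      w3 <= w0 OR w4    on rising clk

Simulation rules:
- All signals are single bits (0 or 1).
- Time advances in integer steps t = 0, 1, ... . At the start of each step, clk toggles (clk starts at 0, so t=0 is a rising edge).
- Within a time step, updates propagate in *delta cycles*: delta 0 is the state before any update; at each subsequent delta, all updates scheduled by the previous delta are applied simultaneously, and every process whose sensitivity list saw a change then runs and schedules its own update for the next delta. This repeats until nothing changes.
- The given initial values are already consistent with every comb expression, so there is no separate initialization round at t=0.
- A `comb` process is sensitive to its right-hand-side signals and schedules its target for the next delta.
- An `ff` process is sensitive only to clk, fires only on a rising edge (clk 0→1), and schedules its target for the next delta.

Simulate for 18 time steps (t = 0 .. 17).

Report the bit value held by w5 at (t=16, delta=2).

0

[bits: w5,w1,w4,w0,clk,w6,w2,w7,w3]
t=0: Δ0=000001001 Δ1=000011001 Δ2=000011000 Δ3=000011010 Δ4=010011010 | 4Δ
t=1: Δ0=010011010 Δ1=010001010 | 1Δ
t=2: Δ0=010001010 Δ1=010011010 Δ2=110011010 | 2Δ
t=3: Δ0=110011010 Δ1=110001010 | 1Δ
t=4: Δ0=110001010 Δ1=110011010 Δ2=010011010 | 2Δ
t=5: Δ0=010011010 Δ1=010001010 | 1Δ
t=6: Δ0=010001010 Δ1=010011010 Δ2=110011010 | 2Δ
t=7: Δ0=110011010 Δ1=110001010 | 1Δ
t=8: Δ0=110001010 Δ1=110011010 Δ2=010011010 | 2Δ
t=9: Δ0=010011010 Δ1=010001010 | 1Δ
t=10: Δ0=010001010 Δ1=010011010 Δ2=110011010 | 2Δ
t=11: Δ0=110011010 Δ1=110001010 | 1Δ
t=12: Δ0=110001010 Δ1=110011010 Δ2=010011010 | 2Δ
t=13: Δ0=010011010 Δ1=010001010 | 1Δ
t=14: Δ0=010001010 Δ1=010011010 Δ2=110011010 | 2Δ
t=15: Δ0=110011010 Δ1=110001010 | 1Δ
t=16: Δ0=110001010 Δ1=110011010 Δ2=010011010 | 2Δ
t=17: Δ0=010011010 Δ1=010001010 | 1Δ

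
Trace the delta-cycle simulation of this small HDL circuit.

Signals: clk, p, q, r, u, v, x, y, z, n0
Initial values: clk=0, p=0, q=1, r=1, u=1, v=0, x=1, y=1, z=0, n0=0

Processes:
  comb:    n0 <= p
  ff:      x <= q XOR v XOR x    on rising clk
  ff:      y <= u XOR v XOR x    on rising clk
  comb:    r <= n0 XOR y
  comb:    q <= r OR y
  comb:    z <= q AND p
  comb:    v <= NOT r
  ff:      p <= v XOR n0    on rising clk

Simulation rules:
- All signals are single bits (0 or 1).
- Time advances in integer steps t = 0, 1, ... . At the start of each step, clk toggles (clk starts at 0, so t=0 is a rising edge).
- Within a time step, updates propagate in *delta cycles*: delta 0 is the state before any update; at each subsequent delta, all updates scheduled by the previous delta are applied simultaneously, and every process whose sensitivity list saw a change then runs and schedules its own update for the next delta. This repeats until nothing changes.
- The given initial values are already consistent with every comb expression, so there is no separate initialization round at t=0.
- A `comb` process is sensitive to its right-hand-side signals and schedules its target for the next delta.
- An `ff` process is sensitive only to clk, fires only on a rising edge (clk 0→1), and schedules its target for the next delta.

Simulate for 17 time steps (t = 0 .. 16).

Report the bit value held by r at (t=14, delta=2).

1

[bits: z,n0,x,r,clk,p,y,u,v,q]
t=0: Δ0=0011001101 Δ1=0011101101 Δ2=0001100101 Δ3=0000100101 Δ4=0000100110 | 4Δ
t=1: Δ0=0000100110 Δ1=0000000110 | 1Δ
t=2: Δ0=0000000110 Δ1=0000100110 Δ2=0010110110 Δ3=0110110110 Δ4=0111110110 Δ5=0111110101 Δ6=1111110101 | 6Δ
t=3: Δ0=1111110101 Δ1=1111010101 | 1Δ
t=4: Δ0=1111010101 Δ1=1111110101 Δ2=1101110101 | 2Δ
t=5: Δ0=1101110101 Δ1=1101010101 | 1Δ
t=6: Δ0=1101010101 Δ1=1101110101 Δ2=1111111101 Δ3=1110111101 Δ4=1110111111 | 4Δ
t=7: Δ0=1110111111 Δ1=1110011111 | 1Δ
t=8: Δ0=1110011111 Δ1=1110111111 Δ2=1110101111 Δ3=0010101111 Δ4=0011101111 Δ5=0011101101 | 5Δ
t=9: Δ0=0011101101 Δ1=0011001101 | 1Δ
t=10: Δ0=0011001101 Δ1=0011101101 Δ2=0001100101 Δ3=0000100101 Δ4=0000100110 | 4Δ
t=11: Δ0=0000100110 Δ1=0000000110 | 1Δ
t=12: Δ0=0000000110 Δ1=0000100110 Δ2=0010110110 Δ3=0110110110 Δ4=0111110110 Δ5=0111110101 Δ6=1111110101 | 6Δ
t=13: Δ0=1111110101 Δ1=1111010101 | 1Δ
t=14: Δ0=1111010101 Δ1=1111110101 Δ2=1101110101 | 2Δ
t=15: Δ0=1101110101 Δ1=1101010101 | 1Δ
t=16: Δ0=1101010101 Δ1=1101110101 Δ2=1111111101 Δ3=1110111101 Δ4=1110111111 | 4Δ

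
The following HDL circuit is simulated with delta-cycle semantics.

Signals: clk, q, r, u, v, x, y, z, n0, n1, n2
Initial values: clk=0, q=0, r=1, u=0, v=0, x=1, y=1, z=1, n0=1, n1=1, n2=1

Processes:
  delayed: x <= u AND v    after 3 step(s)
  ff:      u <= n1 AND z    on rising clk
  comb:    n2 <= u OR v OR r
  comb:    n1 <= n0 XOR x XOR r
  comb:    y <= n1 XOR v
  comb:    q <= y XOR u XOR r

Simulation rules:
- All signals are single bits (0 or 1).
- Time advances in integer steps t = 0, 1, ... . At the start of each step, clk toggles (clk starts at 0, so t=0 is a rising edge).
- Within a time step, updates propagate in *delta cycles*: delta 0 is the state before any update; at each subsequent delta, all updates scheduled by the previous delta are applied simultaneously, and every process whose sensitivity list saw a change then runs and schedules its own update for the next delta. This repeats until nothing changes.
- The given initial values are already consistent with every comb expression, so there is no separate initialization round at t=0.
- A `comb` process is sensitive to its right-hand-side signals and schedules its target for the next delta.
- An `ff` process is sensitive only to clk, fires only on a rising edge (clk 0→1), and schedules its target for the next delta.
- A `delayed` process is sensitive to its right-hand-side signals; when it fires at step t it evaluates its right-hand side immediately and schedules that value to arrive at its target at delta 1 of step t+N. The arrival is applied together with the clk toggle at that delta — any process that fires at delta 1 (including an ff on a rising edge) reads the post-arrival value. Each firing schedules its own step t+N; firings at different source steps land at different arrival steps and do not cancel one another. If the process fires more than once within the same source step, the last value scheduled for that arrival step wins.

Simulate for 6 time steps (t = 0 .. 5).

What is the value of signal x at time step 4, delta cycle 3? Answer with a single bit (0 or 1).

t0.Δ0 n0=1 clk=0 y=1 x=1 q=0 n1=1 r=1 u=0 z=1 v=0 n2=1
t0.Δ1 n0=1 clk=1 y=1 x=1 q=0 n1=1 r=1 u=0 z=1 v=0 n2=1
t0.Δ2 n0=1 clk=1 y=1 x=1 q=0 n1=1 r=1 u=1 z=1 v=0 n2=1
t0.Δ3 n0=1 clk=1 y=1 x=1 q=1 n1=1 r=1 u=1 z=1 v=0 n2=1
t1.Δ0 n0=1 clk=1 y=1 x=1 q=1 n1=1 r=1 u=1 z=1 v=0 n2=1
t1.Δ1 n0=1 clk=0 y=1 x=1 q=1 n1=1 r=1 u=1 z=1 v=0 n2=1
t2.Δ0 n0=1 clk=0 y=1 x=1 q=1 n1=1 r=1 u=1 z=1 v=0 n2=1
t2.Δ1 n0=1 clk=1 y=1 x=1 q=1 n1=1 r=1 u=1 z=1 v=0 n2=1
t3.Δ0 n0=1 clk=1 y=1 x=1 q=1 n1=1 r=1 u=1 z=1 v=0 n2=1
t3.Δ1 n0=1 clk=0 y=1 x=0 q=1 n1=1 r=1 u=1 z=1 v=0 n2=1
t3.Δ2 n0=1 clk=0 y=1 x=0 q=1 n1=0 r=1 u=1 z=1 v=0 n2=1
t3.Δ3 n0=1 clk=0 y=0 x=0 q=1 n1=0 r=1 u=1 z=1 v=0 n2=1
t3.Δ4 n0=1 clk=0 y=0 x=0 q=0 n1=0 r=1 u=1 z=1 v=0 n2=1
t4.Δ0 n0=1 clk=0 y=0 x=0 q=0 n1=0 r=1 u=1 z=1 v=0 n2=1
t4.Δ1 n0=1 clk=1 y=0 x=0 q=0 n1=0 r=1 u=1 z=1 v=0 n2=1
t4.Δ2 n0=1 clk=1 y=0 x=0 q=0 n1=0 r=1 u=0 z=1 v=0 n2=1
t4.Δ3 n0=1 clk=1 y=0 x=0 q=1 n1=0 r=1 u=0 z=1 v=0 n2=1
t5.Δ0 n0=1 clk=1 y=0 x=0 q=1 n1=0 r=1 u=0 z=1 v=0 n2=1
t5.Δ1 n0=1 clk=0 y=0 x=0 q=1 n1=0 r=1 u=0 z=1 v=0 n2=1

0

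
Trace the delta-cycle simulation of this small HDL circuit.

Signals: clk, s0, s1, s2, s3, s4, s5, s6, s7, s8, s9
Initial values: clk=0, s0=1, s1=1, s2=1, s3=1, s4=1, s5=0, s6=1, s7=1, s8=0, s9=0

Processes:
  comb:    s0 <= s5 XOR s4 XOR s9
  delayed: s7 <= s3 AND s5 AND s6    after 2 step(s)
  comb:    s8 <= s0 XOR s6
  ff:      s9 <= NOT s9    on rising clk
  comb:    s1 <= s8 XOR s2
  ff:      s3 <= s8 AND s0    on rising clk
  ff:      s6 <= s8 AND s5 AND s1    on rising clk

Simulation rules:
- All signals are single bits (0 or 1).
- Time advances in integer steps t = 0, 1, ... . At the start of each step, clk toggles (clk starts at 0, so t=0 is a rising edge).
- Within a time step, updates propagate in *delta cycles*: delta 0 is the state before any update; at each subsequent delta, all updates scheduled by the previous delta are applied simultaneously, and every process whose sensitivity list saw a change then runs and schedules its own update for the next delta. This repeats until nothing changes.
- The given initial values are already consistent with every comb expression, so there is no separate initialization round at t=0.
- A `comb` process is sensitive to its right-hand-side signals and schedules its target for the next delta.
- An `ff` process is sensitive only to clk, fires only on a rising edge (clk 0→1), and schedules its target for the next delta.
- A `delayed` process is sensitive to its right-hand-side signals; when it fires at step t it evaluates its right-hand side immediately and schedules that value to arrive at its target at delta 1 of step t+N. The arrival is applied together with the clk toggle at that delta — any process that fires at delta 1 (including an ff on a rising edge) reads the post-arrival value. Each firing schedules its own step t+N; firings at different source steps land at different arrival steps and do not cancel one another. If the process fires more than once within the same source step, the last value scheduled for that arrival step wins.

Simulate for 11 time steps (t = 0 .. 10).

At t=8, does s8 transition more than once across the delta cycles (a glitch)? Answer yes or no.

t=0 Δ0: s5=0 s8=0 s7=1 clk=0 s4=1 s6=1 s3=1 s0=1 s1=1 s2=1 s9=0
  Δ1: clk:0→1
  Δ2: s6:1→0, s3:1→0, s9:0→1
  Δ3: s8:0→1, s0:1→0
  Δ4: s8:1→0, s1:1→0
  Δ5: s1:0→1
  (5Δ to stable)
t=1 Δ0: s5=0 s8=0 s7=1 clk=1 s4=1 s6=0 s3=0 s0=0 s1=1 s2=1 s9=1
  Δ1: clk:1→0
  (1Δ to stable)
t=2 Δ0: s5=0 s8=0 s7=1 clk=0 s4=1 s6=0 s3=0 s0=0 s1=1 s2=1 s9=1
  Δ1: s7:1→0, clk:0→1
  Δ2: s9:1→0
  Δ3: s0:0→1
  Δ4: s8:0→1
  Δ5: s1:1→0
  (5Δ to stable)
t=3 Δ0: s5=0 s8=1 s7=0 clk=1 s4=1 s6=0 s3=0 s0=1 s1=0 s2=1 s9=0
  Δ1: clk:1→0
  (1Δ to stable)
t=4 Δ0: s5=0 s8=1 s7=0 clk=0 s4=1 s6=0 s3=0 s0=1 s1=0 s2=1 s9=0
  Δ1: clk:0→1
  Δ2: s3:0→1, s9:0→1
  Δ3: s0:1→0
  Δ4: s8:1→0
  Δ5: s1:0→1
  (5Δ to stable)
t=5 Δ0: s5=0 s8=0 s7=0 clk=1 s4=1 s6=0 s3=1 s0=0 s1=1 s2=1 s9=1
  Δ1: clk:1→0
  (1Δ to stable)
t=6 Δ0: s5=0 s8=0 s7=0 clk=0 s4=1 s6=0 s3=1 s0=0 s1=1 s2=1 s9=1
  Δ1: clk:0→1
  Δ2: s3:1→0, s9:1→0
  Δ3: s0:0→1
  Δ4: s8:0→1
  Δ5: s1:1→0
  (5Δ to stable)
t=7 Δ0: s5=0 s8=1 s7=0 clk=1 s4=1 s6=0 s3=0 s0=1 s1=0 s2=1 s9=0
  Δ1: clk:1→0
  (1Δ to stable)
t=8 Δ0: s5=0 s8=1 s7=0 clk=0 s4=1 s6=0 s3=0 s0=1 s1=0 s2=1 s9=0
  Δ1: clk:0→1
  Δ2: s3:0→1, s9:0→1
  Δ3: s0:1→0
  Δ4: s8:1→0
  Δ5: s1:0→1
  (5Δ to stable)
t=9 Δ0: s5=0 s8=0 s7=0 clk=1 s4=1 s6=0 s3=1 s0=0 s1=1 s2=1 s9=1
  Δ1: clk:1→0
  (1Δ to stable)
t=10 Δ0: s5=0 s8=0 s7=0 clk=0 s4=1 s6=0 s3=1 s0=0 s1=1 s2=1 s9=1
  Δ1: clk:0→1
  Δ2: s3:1→0, s9:1→0
  Δ3: s0:0→1
  Δ4: s8:0→1
  Δ5: s1:1→0
  (5Δ to stable)

no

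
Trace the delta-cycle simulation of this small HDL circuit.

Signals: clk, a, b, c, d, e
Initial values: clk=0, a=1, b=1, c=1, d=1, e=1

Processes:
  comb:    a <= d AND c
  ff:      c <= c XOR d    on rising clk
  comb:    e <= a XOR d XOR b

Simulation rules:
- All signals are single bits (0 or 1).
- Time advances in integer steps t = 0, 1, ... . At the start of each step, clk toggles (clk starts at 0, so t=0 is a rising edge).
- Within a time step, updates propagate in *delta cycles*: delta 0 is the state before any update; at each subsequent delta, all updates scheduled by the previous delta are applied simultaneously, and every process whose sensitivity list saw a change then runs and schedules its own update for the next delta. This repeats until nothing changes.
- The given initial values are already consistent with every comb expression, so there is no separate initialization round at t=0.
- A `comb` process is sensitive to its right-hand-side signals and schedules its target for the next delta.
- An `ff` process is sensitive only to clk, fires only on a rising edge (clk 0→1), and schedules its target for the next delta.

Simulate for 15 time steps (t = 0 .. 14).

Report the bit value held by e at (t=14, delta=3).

0

t0.Δ0 b=1 e=1 clk=0 c=1 a=1 d=1
t0.Δ1 b=1 e=1 clk=1 c=1 a=1 d=1
t0.Δ2 b=1 e=1 clk=1 c=0 a=1 d=1
t0.Δ3 b=1 e=1 clk=1 c=0 a=0 d=1
t0.Δ4 b=1 e=0 clk=1 c=0 a=0 d=1
t1.Δ0 b=1 e=0 clk=1 c=0 a=0 d=1
t1.Δ1 b=1 e=0 clk=0 c=0 a=0 d=1
t2.Δ0 b=1 e=0 clk=0 c=0 a=0 d=1
t2.Δ1 b=1 e=0 clk=1 c=0 a=0 d=1
t2.Δ2 b=1 e=0 clk=1 c=1 a=0 d=1
t2.Δ3 b=1 e=0 clk=1 c=1 a=1 d=1
t2.Δ4 b=1 e=1 clk=1 c=1 a=1 d=1
t3.Δ0 b=1 e=1 clk=1 c=1 a=1 d=1
t3.Δ1 b=1 e=1 clk=0 c=1 a=1 d=1
t4.Δ0 b=1 e=1 clk=0 c=1 a=1 d=1
t4.Δ1 b=1 e=1 clk=1 c=1 a=1 d=1
t4.Δ2 b=1 e=1 clk=1 c=0 a=1 d=1
t4.Δ3 b=1 e=1 clk=1 c=0 a=0 d=1
t4.Δ4 b=1 e=0 clk=1 c=0 a=0 d=1
t5.Δ0 b=1 e=0 clk=1 c=0 a=0 d=1
t5.Δ1 b=1 e=0 clk=0 c=0 a=0 d=1
t6.Δ0 b=1 e=0 clk=0 c=0 a=0 d=1
t6.Δ1 b=1 e=0 clk=1 c=0 a=0 d=1
t6.Δ2 b=1 e=0 clk=1 c=1 a=0 d=1
t6.Δ3 b=1 e=0 clk=1 c=1 a=1 d=1
t6.Δ4 b=1 e=1 clk=1 c=1 a=1 d=1
t7.Δ0 b=1 e=1 clk=1 c=1 a=1 d=1
t7.Δ1 b=1 e=1 clk=0 c=1 a=1 d=1
t8.Δ0 b=1 e=1 clk=0 c=1 a=1 d=1
t8.Δ1 b=1 e=1 clk=1 c=1 a=1 d=1
t8.Δ2 b=1 e=1 clk=1 c=0 a=1 d=1
t8.Δ3 b=1 e=1 clk=1 c=0 a=0 d=1
t8.Δ4 b=1 e=0 clk=1 c=0 a=0 d=1
t9.Δ0 b=1 e=0 clk=1 c=0 a=0 d=1
t9.Δ1 b=1 e=0 clk=0 c=0 a=0 d=1
t10.Δ0 b=1 e=0 clk=0 c=0 a=0 d=1
t10.Δ1 b=1 e=0 clk=1 c=0 a=0 d=1
t10.Δ2 b=1 e=0 clk=1 c=1 a=0 d=1
t10.Δ3 b=1 e=0 clk=1 c=1 a=1 d=1
t10.Δ4 b=1 e=1 clk=1 c=1 a=1 d=1
t11.Δ0 b=1 e=1 clk=1 c=1 a=1 d=1
t11.Δ1 b=1 e=1 clk=0 c=1 a=1 d=1
t12.Δ0 b=1 e=1 clk=0 c=1 a=1 d=1
t12.Δ1 b=1 e=1 clk=1 c=1 a=1 d=1
t12.Δ2 b=1 e=1 clk=1 c=0 a=1 d=1
t12.Δ3 b=1 e=1 clk=1 c=0 a=0 d=1
t12.Δ4 b=1 e=0 clk=1 c=0 a=0 d=1
t13.Δ0 b=1 e=0 clk=1 c=0 a=0 d=1
t13.Δ1 b=1 e=0 clk=0 c=0 a=0 d=1
t14.Δ0 b=1 e=0 clk=0 c=0 a=0 d=1
t14.Δ1 b=1 e=0 clk=1 c=0 a=0 d=1
t14.Δ2 b=1 e=0 clk=1 c=1 a=0 d=1
t14.Δ3 b=1 e=0 clk=1 c=1 a=1 d=1
t14.Δ4 b=1 e=1 clk=1 c=1 a=1 d=1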